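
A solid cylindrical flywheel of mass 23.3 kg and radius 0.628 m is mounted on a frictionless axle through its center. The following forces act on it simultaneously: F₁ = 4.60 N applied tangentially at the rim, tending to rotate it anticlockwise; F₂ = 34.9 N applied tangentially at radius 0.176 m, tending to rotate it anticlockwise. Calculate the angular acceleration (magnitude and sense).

I = ½MR² = (1/2)(23.3)(0.628)² = 4.595 kg·m².
Taking anticlockwise as positive: τ₁ = +(4.60)(0.628) = +2.889 N·m; τ₂ = +(34.9)(0.176) = +6.142 N·m.
Net torque τ = 9.031 N·m.
α = τ/I = 9.031/4.595 = 1.966 rad/s².

α ≈ 1.97 rad/s², anticlockwise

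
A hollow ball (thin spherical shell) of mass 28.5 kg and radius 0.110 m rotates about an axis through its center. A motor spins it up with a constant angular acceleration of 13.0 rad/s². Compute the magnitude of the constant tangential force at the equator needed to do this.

F ≈ 27.2 N

I = (2/3)MR² = (2/3)(28.5)(0.110)² = 0.2299 kg·m².
The required torque is τ = Iα = (0.2299)(13.00) = 2.989 N·m.
A tangential force at the equator gives τ = FR, so F = τ/R = 2.989/0.110 = 27.17 N.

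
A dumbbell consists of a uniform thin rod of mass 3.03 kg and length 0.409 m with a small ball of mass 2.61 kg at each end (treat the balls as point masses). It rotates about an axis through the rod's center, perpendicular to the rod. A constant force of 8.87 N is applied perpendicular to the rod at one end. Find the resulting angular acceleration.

α ≈ 6.96 rad/s²

I_rod = (1/12)ML² = (1/12)(3.03)(0.409)² = 0.04224 kg·m².
I_balls = 2·m·(L/2)² = 2(2.61)(0.2045)² = 0.2183 kg·m².
Total I = 0.2605 kg·m².
τ = F·(L/2) = (8.87)(0.204) = 1.814 N·m.
α = τ/I = 1.814/0.2605 = 6.962 rad/s².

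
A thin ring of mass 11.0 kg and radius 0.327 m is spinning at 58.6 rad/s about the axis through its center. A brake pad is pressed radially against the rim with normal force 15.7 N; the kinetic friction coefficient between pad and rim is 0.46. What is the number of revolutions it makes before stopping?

I = MR² = (11.0)(0.327)² = 1.176 kg·m².
Friction force f = μN = (0.46)(15.7) = 7.222 N at the rim; torque magnitude τ = fR = 2.362 N·m, opposing ω.
|α| = τ/I = 2.362/1.176 = 2.008 rad/s² (deceleration).
ω² = ω₀² − 2|α|θ with ω = 0 ⇒ θ = ω₀²/(2|α|) = 855.2 rad = 136.1 rev.

≈ 136 revolutions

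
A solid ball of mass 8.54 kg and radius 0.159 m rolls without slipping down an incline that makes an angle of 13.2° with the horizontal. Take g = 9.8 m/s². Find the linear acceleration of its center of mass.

Translation along the incline: Mg sinθ − f = Ma.
Rotation about the center: fR = Iα with I = (2/5)MR². No-slip gives a = αR, so f = (I/R²)a = (2/5)M a.
Substituting: Mg sinθ = (1 + 0.4000)Ma, so a = g sinθ/(1 + 0.4000) = (9.8) sin 13.2° / 1.400 = 1.598 m/s².

a ≈ 1.60 m/s²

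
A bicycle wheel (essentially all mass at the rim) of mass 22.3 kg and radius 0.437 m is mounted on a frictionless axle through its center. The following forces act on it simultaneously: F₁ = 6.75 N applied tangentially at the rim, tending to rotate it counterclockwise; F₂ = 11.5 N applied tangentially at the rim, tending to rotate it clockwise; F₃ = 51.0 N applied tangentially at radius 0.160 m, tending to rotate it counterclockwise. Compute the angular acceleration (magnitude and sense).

I = MR² = (22.3)(0.437)² = 4.259 kg·m².
Taking counterclockwise as positive: τ₁ = +(6.75)(0.437) = +2.950 N·m; τ₂ = −(11.5)(0.437) = −5.026 N·m; τ₃ = +(51.0)(0.160) = +8.160 N·m.
Net torque τ = 6.084 N·m.
α = τ/I = 6.084/4.259 = 1.429 rad/s².

α ≈ 1.43 rad/s², counterclockwise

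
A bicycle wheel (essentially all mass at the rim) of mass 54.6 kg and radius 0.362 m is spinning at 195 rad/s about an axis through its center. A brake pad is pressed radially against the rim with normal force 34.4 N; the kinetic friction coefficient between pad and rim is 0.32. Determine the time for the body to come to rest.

I = MR² = (54.6)(0.362)² = 7.155 kg·m².
Friction force f = μN = (0.32)(34.4) = 11.01 N at the rim; torque magnitude τ = fR = 3.985 N·m, opposing ω.
|α| = τ/I = 3.985/7.155 = 0.5569 rad/s² (deceleration).
0 = ω₀ − |α|t ⇒ t = ω₀/|α| = 195/0.5569 = 350.1 s.

t ≈ 350 s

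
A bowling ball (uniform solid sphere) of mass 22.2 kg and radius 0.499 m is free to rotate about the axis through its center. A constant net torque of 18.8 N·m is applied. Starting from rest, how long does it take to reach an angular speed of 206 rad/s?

I = (2/5)MR² = (2/5)(22.2)(0.499)² = 2.211 kg·m².
α = τ/I = 18.8/2.211 = 8.502 rad/s².
ω = αt ⇒ t = ω/α = 206/8.502 = 24.23 s.

t ≈ 24.2 s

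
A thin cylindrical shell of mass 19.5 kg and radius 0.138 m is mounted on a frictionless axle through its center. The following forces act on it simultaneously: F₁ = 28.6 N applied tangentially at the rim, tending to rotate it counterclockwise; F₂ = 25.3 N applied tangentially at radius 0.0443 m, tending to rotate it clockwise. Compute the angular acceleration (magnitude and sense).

I = MR² = (19.5)(0.138)² = 0.3714 kg·m².
Taking counterclockwise as positive: τ₁ = +(28.6)(0.138) = +3.947 N·m; τ₂ = −(25.3)(0.0443) = −1.121 N·m.
Net torque τ = 2.826 N·m.
α = τ/I = 2.826/0.3714 = 7.610 rad/s².

α ≈ 7.61 rad/s², counterclockwise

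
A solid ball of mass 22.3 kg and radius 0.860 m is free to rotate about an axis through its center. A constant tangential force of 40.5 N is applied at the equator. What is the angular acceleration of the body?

α ≈ 5.28 rad/s²

I = (2/5)MR² = (2/5)(22.3)(0.860)² = 6.597 kg·m².
τ = F R = (40.5)(0.860) = 34.83 N·m.
Newton's second law for rotation, τ = Iα, gives α = τ/I = 34.83/6.597 = 5.279 rad/s².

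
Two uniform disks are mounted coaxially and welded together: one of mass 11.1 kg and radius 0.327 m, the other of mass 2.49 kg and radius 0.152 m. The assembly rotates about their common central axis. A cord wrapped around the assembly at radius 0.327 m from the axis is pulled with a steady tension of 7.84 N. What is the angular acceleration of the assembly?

α ≈ 4.12 rad/s²

I = ½M₁R₁² + ½M₂R₂² = ½(11.1)(0.327)² + ½(2.49)(0.152)² = 0.6222 kg·m².
τ = F r = (7.84)(0.327) = 2.564 N·m.
α = τ/I = 2.564/0.6222 = 4.120 rad/s².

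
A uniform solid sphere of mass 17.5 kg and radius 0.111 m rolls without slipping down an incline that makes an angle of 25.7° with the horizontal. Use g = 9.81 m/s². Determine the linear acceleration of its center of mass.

Translation along the incline: Mg sinθ − f = Ma.
Rotation about the center: fR = Iα with I = (2/5)MR². No-slip gives a = αR, so f = (I/R²)a = (2/5)M a.
Substituting: Mg sinθ = (1 + 0.4000)Ma, so a = g sinθ/(1 + 0.4000) = (9.81) sin 25.7° / 1.400 = 3.039 m/s².

a ≈ 3.04 m/s²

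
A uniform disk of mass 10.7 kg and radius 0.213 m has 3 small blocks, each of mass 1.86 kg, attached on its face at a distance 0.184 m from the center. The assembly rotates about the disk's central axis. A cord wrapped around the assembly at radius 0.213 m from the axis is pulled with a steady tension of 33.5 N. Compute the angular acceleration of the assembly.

α ≈ 16.5 rad/s²

I_disk = ½MR² = ½(10.7)(0.213)² = 0.2427 kg·m².
I_blocks = 3·m·r² = 3(1.86)(0.184)² = 0.1889 kg·m².
Total I = 0.4316 kg·m².
τ = F r = (33.5)(0.213) = 7.135 N·m.
α = τ/I = 7.135/0.4316 = 16.53 rad/s².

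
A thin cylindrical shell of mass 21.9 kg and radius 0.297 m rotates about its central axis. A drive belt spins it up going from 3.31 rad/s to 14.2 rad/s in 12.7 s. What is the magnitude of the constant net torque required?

I = MR² = (21.9)(0.297)² = 1.932 kg·m².
α = Δω/Δt = (14.2 − 3.31)/12.7 = 0.8575 rad/s².
τ = Iα = (1.932)(0.8575) = 1.656 N·m.

τ ≈ 1.66 N·m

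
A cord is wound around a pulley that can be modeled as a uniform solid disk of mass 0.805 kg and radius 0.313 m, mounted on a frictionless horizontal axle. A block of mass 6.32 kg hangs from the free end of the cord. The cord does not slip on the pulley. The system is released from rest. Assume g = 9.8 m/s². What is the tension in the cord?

T ≈ 3.71 N

I = ½MR² = (1/2)(0.805)(0.313)² = 0.03943 kg·m².
Block: mg − T = ma. Pulley: TR = Iα. No-slip: a = αR, so T = (I/R²)a = 0.4025·a.
Then mg = (m + 0.4025)a, so a = (6.32)(9.8)/(6.32 + 0.4025) = 9.213 m/s².
T = 0.4025·a = 3.708 N.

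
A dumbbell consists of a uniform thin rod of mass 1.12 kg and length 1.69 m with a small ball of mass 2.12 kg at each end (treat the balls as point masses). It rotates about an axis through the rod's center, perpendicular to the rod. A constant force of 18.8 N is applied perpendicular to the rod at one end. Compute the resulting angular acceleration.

α ≈ 4.82 rad/s²

I_rod = (1/12)ML² = (1/12)(1.12)(1.69)² = 0.2666 kg·m².
I_balls = 2·m·(L/2)² = 2(2.12)(0.8450)² = 3.027 kg·m².
Total I = 3.294 kg·m².
τ = F·(L/2) = (18.8)(0.845) = 15.89 N·m.
α = τ/I = 15.89/3.294 = 4.823 rad/s².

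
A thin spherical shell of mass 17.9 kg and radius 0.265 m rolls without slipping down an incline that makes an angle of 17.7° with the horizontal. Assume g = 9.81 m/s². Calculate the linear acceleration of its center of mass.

a ≈ 1.79 m/s²

Translation along the incline: Mg sinθ − f = Ma.
Rotation about the center: fR = Iα with I = (2/3)MR². No-slip gives a = αR, so f = (I/R²)a = (2/3)M a.
Substituting: Mg sinθ = (1 + 0.6667)Ma, so a = g sinθ/(1 + 0.6667) = (9.81) sin 17.7° / 1.667 = 1.790 m/s².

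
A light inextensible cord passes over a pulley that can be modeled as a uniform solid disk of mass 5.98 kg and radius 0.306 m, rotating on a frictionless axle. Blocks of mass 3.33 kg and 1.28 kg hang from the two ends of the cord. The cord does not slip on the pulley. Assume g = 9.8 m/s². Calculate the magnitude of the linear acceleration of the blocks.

a ≈ 2.64 m/s²

I = ½MR² = (1/2)(5.98)(0.306)² = 0.2800 kg·m².
Heavier block: m₁g − T₁ = m₁a. Lighter block: T₂ − m₂g = m₂a.
Pulley: (T₁ − T₂)R = Iα = I(a/R), so T₁ − T₂ = (I/R²)a = (1/2)M_p a = 2.990·a.
Adding the three: (m₁ − m₂)g = (m₁ + m₂ + 2.990)a, so a = (3.33 − 1.28)(9.8)/(3.33 + 1.28 + 2.990) = 2.643 m/s².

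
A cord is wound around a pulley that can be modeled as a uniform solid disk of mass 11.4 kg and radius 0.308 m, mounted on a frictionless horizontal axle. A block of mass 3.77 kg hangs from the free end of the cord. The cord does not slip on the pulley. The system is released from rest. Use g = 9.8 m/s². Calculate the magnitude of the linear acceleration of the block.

a ≈ 3.90 m/s²

I = ½MR² = (1/2)(11.4)(0.308)² = 0.5407 kg·m².
Block: mg − T = ma. Pulley: TR = Iα. No-slip: a = αR, so T = (I/R²)a = 5.700·a.
Then mg = (m + 5.700)a, so a = (3.77)(9.8)/(3.77 + 5.700) = 3.901 m/s².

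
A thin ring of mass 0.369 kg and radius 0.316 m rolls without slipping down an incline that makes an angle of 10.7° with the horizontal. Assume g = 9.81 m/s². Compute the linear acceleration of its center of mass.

Translation along the incline: Mg sinθ − f = Ma.
Rotation about the center: fR = Iα with I = MR². No-slip gives a = αR, so f = (I/R²)a = M a.
Substituting: Mg sinθ = (1 + 1.000)Ma, so a = g sinθ/(1 + 1.000) = (9.81) sin 10.7° / 2.000 = 0.9107 m/s².

a ≈ 0.911 m/s²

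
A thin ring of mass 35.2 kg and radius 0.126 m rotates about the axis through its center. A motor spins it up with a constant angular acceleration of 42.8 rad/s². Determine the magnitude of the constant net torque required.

τ ≈ 23.9 N·m

I = MR² = (35.2)(0.126)² = 0.5588 kg·m².
τ = Iα = (0.5588)(42.80) = 23.92 N·m.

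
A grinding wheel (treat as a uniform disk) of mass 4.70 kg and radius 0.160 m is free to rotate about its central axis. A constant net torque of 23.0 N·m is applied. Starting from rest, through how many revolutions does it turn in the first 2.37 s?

≈ 171 revolutions

I = ½MR² = (1/2)(4.70)(0.160)² = 0.06016 kg·m².
α = τ/I = 23.0/0.06016 = 382.3 rad/s².
θ = ½αt² = ½(382.3)(2.37)² = 1074 rad.
Revolutions = θ/(2π) = 170.9.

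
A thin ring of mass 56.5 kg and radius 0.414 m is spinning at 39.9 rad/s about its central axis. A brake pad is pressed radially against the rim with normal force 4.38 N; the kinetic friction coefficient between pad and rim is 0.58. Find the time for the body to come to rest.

t ≈ 367 s

I = MR² = (56.5)(0.414)² = 9.684 kg·m².
Friction force f = μN = (0.58)(4.38) = 2.540 N at the rim; torque magnitude τ = fR = 1.052 N·m, opposing ω.
|α| = τ/I = 1.052/9.684 = 0.1086 rad/s² (deceleration).
0 = ω₀ − |α|t ⇒ t = ω₀/|α| = 39.9/0.1086 = 367.4 s.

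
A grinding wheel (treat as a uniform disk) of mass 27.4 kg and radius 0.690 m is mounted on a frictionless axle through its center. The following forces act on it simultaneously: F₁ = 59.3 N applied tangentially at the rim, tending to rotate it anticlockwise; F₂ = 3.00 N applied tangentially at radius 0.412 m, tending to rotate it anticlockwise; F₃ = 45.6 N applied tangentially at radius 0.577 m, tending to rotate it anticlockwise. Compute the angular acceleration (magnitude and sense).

I = ½MR² = (1/2)(27.4)(0.690)² = 6.523 kg·m².
Taking anticlockwise as positive: τ₁ = +(59.3)(0.690) = +40.92 N·m; τ₂ = +(3.00)(0.412) = +1.236 N·m; τ₃ = +(45.6)(0.577) = +26.31 N·m.
Net torque τ = 68.46 N·m.
α = τ/I = 68.46/6.523 = 10.50 rad/s².

α ≈ 10.5 rad/s², anticlockwise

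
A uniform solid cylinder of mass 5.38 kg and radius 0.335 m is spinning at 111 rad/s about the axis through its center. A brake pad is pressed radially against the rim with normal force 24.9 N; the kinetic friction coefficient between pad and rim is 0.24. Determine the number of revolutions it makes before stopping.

≈ 148 revolutions

I = ½MR² = (1/2)(5.38)(0.335)² = 0.3019 kg·m².
Friction force f = μN = (0.24)(24.9) = 5.976 N at the rim; torque magnitude τ = fR = 2.002 N·m, opposing ω.
|α| = τ/I = 2.002/0.3019 = 6.632 rad/s² (deceleration).
ω² = ω₀² − 2|α|θ with ω = 0 ⇒ θ = ω₀²/(2|α|) = 929.0 rad = 147.9 rev.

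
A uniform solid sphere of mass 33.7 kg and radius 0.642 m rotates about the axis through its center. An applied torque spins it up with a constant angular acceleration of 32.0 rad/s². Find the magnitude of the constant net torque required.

τ ≈ 178 N·m

I = (2/5)MR² = (2/5)(33.7)(0.642)² = 5.556 kg·m².
τ = Iα = (5.556)(32.00) = 177.8 N·m.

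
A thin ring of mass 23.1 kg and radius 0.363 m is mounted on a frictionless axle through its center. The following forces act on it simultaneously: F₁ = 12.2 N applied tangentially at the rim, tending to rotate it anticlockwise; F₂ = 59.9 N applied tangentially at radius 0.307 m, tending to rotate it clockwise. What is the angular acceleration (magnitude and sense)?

α ≈ 4.59 rad/s², clockwise

I = MR² = (23.1)(0.363)² = 3.044 kg·m².
Taking anticlockwise as positive: τ₁ = +(12.2)(0.363) = +4.429 N·m; τ₂ = −(59.9)(0.307) = −18.39 N·m.
Net torque τ = -13.96 N·m.
α = τ/I = -13.96/3.044 = -4.587 rad/s².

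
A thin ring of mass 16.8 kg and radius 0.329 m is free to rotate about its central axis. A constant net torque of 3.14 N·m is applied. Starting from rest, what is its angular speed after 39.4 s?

ω ≈ 68.0 rad/s

I = MR² = (16.8)(0.329)² = 1.818 kg·m².
α = τ/I = 3.14/1.818 = 1.727 rad/s².
ω = ω₀ + αt = 0 + (1.727)(39.4) = 68.03 rad/s.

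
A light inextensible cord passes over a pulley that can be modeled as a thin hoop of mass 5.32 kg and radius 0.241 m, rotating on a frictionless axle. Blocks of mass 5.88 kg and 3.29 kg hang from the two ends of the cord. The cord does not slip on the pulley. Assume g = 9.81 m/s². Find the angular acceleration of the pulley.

I = MR² = (5.32)(0.241)² = 0.3090 kg·m².
Heavier block: m₁g − T₁ = m₁a. Lighter block: T₂ − m₂g = m₂a.
Pulley: (T₁ − T₂)R = Iα = I(a/R), so T₁ − T₂ = (I/R²)a = 1·M_p a = 5.320·a.
Adding the three: (m₁ − m₂)g = (m₁ + m₂ + 5.320)a, so a = (5.88 − 3.29)(9.81)/(5.88 + 3.29 + 5.320) = 1.753 m/s².
α = a/R = 1.753/0.241 = 7.276 rad/s².

α ≈ 7.28 rad/s²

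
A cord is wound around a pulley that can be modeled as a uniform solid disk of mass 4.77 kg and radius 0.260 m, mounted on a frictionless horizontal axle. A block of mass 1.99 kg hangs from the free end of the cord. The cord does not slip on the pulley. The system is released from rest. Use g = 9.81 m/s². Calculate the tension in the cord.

T ≈ 10.6 N

I = ½MR² = (1/2)(4.77)(0.260)² = 0.1612 kg·m².
Block: mg − T = ma. Pulley: TR = Iα. No-slip: a = αR, so T = (I/R²)a = 2.385·a.
Then mg = (m + 2.385)a, so a = (1.99)(9.81)/(1.99 + 2.385) = 4.462 m/s².
T = 2.385·a = 10.64 N.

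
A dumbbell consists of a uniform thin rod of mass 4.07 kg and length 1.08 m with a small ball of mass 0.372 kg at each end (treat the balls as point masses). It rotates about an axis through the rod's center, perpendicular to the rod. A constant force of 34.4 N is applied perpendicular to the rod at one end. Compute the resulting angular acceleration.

I_rod = (1/12)ML² = (1/12)(4.07)(1.08)² = 0.3956 kg·m².
I_balls = 2·m·(L/2)² = 2(0.372)(0.5400)² = 0.2170 kg·m².
Total I = 0.6126 kg·m².
τ = F·(L/2) = (34.4)(0.540) = 18.58 N·m.
α = τ/I = 18.58/0.6126 = 30.33 rad/s².

α ≈ 30.3 rad/s²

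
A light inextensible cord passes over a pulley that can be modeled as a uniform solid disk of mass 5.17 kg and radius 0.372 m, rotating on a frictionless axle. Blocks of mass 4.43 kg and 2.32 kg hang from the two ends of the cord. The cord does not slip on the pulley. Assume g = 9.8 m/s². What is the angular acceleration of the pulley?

I = ½MR² = (1/2)(5.17)(0.372)² = 0.3577 kg·m².
Heavier block: m₁g − T₁ = m₁a. Lighter block: T₂ − m₂g = m₂a.
Pulley: (T₁ − T₂)R = Iα = I(a/R), so T₁ − T₂ = (I/R²)a = (1/2)M_p a = 2.585·a.
Adding the three: (m₁ − m₂)g = (m₁ + m₂ + 2.585)a, so a = (4.43 − 2.32)(9.8)/(4.43 + 2.32 + 2.585) = 2.215 m/s².
α = a/R = 2.215/0.372 = 5.955 rad/s².

α ≈ 5.95 rad/s²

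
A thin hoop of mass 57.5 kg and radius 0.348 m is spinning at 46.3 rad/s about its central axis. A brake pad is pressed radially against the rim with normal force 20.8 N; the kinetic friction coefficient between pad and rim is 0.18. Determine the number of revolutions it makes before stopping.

≈ 912 revolutions

I = MR² = (57.5)(0.348)² = 6.963 kg·m².
Friction force f = μN = (0.18)(20.8) = 3.744 N at the rim; torque magnitude τ = fR = 1.303 N·m, opposing ω.
|α| = τ/I = 1.303/6.963 = 0.1871 rad/s² (deceleration).
ω² = ω₀² − 2|α|θ with ω = 0 ⇒ θ = ω₀²/(2|α|) = 5729 rad = 911.7 rev.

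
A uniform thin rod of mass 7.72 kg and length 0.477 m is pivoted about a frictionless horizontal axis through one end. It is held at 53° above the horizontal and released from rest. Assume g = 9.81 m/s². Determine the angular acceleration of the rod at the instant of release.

α ≈ 18.6 rad/s²

About the pivot, I = (1/3)ML² = (1/3)(7.72)(0.477)² = 0.5855 kg·m².
The weight acts at the center, a distance L/2 = 0.2385 m from the pivot; τ = Mg(L/2) cos 53° = 10.87 N·m.
α = τ/I = 10.87/0.5855 = 18.57 rad/s².
(Equivalently α = (3g/(2L)) cos 53° = 18.57 rad/s².)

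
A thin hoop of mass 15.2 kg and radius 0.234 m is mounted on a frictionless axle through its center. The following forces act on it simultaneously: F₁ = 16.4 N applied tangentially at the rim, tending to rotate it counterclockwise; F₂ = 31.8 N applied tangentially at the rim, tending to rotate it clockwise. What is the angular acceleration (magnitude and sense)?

α ≈ 4.33 rad/s², clockwise

I = MR² = (15.2)(0.234)² = 0.8323 kg·m².
Taking counterclockwise as positive: τ₁ = +(16.4)(0.234) = +3.838 N·m; τ₂ = −(31.8)(0.234) = −7.441 N·m.
Net torque τ = -3.604 N·m.
α = τ/I = -3.604/0.8323 = -4.330 rad/s².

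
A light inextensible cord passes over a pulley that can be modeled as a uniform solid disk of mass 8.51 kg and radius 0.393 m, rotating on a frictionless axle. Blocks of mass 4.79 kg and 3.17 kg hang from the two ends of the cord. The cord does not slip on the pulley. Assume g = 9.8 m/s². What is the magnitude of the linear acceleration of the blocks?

I = ½MR² = (1/2)(8.51)(0.393)² = 0.6572 kg·m².
Heavier block: m₁g − T₁ = m₁a. Lighter block: T₂ − m₂g = m₂a.
Pulley: (T₁ − T₂)R = Iα = I(a/R), so T₁ − T₂ = (I/R²)a = (1/2)M_p a = 4.255·a.
Adding the three: (m₁ − m₂)g = (m₁ + m₂ + 4.255)a, so a = (4.79 − 3.17)(9.8)/(4.79 + 3.17 + 4.255) = 1.300 m/s².

a ≈ 1.30 m/s²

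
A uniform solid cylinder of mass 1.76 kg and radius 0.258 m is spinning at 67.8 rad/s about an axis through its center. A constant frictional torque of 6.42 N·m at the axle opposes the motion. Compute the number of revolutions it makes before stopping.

I = ½MR² = (1/2)(1.76)(0.258)² = 0.05858 kg·m².
The net torque has magnitude 6.42 N·m, opposing ω.
|α| = τ/I = 6.420/0.05858 = 109.6 rad/s² (deceleration).
ω² = ω₀² − 2|α|θ with ω = 0 ⇒ θ = ω₀²/(2|α|) = 20.97 rad = 3.338 rev.

≈ 3.34 revolutions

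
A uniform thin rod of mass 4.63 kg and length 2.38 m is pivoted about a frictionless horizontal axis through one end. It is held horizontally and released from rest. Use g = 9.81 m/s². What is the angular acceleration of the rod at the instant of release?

α ≈ 6.18 rad/s²

About the pivot, I = (1/3)ML² = (1/3)(4.63)(2.38)² = 8.742 kg·m².
The weight acts at the center, a distance L/2 = 1.190 m from the pivot; τ = Mg(L/2) = 54.05 N·m.
α = τ/I = 54.05/8.742 = 6.183 rad/s².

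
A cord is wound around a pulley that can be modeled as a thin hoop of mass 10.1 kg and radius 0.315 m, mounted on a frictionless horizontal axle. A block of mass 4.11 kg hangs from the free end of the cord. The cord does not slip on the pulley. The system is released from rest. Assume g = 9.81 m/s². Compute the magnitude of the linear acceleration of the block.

I = MR² = (10.1)(0.315)² = 1.002 kg·m².
Block: mg − T = ma. Pulley: TR = Iα. No-slip: a = αR, so T = (I/R²)a = 10.10·a.
Then mg = (m + 10.10)a, so a = (4.11)(9.81)/(4.11 + 10.10) = 2.837 m/s².

a ≈ 2.84 m/s²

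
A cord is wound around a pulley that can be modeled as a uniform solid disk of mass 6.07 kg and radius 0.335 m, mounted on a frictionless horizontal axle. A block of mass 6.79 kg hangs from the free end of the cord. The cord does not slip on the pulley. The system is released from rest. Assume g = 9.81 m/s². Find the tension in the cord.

T ≈ 20.6 N

I = ½MR² = (1/2)(6.07)(0.335)² = 0.3406 kg·m².
Block: mg − T = ma. Pulley: TR = Iα. No-slip: a = αR, so T = (I/R²)a = 3.035·a.
Then mg = (m + 3.035)a, so a = (6.79)(9.81)/(6.79 + 3.035) = 6.780 m/s².
T = 3.035·a = 20.58 N.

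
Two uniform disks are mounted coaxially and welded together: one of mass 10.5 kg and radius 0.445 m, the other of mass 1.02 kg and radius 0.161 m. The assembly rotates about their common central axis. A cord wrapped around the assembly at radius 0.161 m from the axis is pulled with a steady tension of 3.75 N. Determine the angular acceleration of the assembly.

I = ½M₁R₁² + ½M₂R₂² = ½(10.5)(0.445)² + ½(1.02)(0.161)² = 1.053 kg·m².
τ = F r = (3.75)(0.161) = 0.6038 N·m.
α = τ/I = 0.6038/1.053 = 0.5734 rad/s².

α ≈ 0.573 rad/s²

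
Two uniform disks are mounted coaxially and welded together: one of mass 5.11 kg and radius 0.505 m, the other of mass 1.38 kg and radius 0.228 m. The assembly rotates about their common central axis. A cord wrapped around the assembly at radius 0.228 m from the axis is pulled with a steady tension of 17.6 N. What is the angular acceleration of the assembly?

α ≈ 5.84 rad/s²

I = ½M₁R₁² + ½M₂R₂² = ½(5.11)(0.505)² + ½(1.38)(0.228)² = 0.6875 kg·m².
τ = F r = (17.6)(0.228) = 4.013 N·m.
α = τ/I = 4.013/0.6875 = 5.837 rad/s².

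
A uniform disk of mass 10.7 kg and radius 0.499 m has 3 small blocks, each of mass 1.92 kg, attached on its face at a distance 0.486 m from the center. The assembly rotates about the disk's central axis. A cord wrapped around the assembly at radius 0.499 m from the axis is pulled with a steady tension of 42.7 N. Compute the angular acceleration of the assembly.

α ≈ 7.91 rad/s²

I_disk = ½MR² = ½(10.7)(0.499)² = 1.332 kg·m².
I_blocks = 3·m·r² = 3(1.92)(0.486)² = 1.360 kg·m².
Total I = 2.693 kg·m².
τ = F r = (42.7)(0.499) = 21.31 N·m.
α = τ/I = 21.31/2.693 = 7.913 rad/s².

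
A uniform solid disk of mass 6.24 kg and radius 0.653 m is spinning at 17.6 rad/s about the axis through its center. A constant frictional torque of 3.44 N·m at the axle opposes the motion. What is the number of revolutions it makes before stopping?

≈ 9.53 revolutions

I = ½MR² = (1/2)(6.24)(0.653)² = 1.330 kg·m².
The net torque has magnitude 3.44 N·m, opposing ω.
|α| = τ/I = 3.440/1.330 = 2.586 rad/s² (deceleration).
ω² = ω₀² − 2|α|θ with ω = 0 ⇒ θ = ω₀²/(2|α|) = 59.90 rad = 9.533 rev.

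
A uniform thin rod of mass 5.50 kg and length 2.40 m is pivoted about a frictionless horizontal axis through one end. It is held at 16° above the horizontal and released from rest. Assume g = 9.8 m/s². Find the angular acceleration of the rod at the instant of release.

About the pivot, I = (1/3)ML² = (1/3)(5.50)(2.40)² = 10.56 kg·m².
The weight acts at the center, a distance L/2 = 1.200 m from the pivot; τ = Mg(L/2) cos 16° = 62.17 N·m.
α = τ/I = 62.17/10.56 = 5.888 rad/s².

α ≈ 5.89 rad/s²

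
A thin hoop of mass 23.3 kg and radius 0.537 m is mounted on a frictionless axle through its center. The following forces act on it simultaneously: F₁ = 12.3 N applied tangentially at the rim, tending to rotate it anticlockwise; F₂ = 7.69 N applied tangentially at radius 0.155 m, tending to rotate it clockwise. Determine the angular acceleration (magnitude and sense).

α ≈ 0.806 rad/s², anticlockwise

I = MR² = (23.3)(0.537)² = 6.719 kg·m².
Taking anticlockwise as positive: τ₁ = +(12.3)(0.537) = +6.605 N·m; τ₂ = −(7.69)(0.155) = −1.192 N·m.
Net torque τ = 5.413 N·m.
α = τ/I = 5.413/6.719 = 0.8056 rad/s².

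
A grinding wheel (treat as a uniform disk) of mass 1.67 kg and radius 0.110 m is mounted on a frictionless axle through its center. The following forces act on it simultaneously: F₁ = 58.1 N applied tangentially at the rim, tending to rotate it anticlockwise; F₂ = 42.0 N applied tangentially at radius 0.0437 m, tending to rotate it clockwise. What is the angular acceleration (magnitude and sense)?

I = ½MR² = (1/2)(1.67)(0.110)² = 0.01010 kg·m².
Taking anticlockwise as positive: τ₁ = +(58.1)(0.110) = +6.391 N·m; τ₂ = −(42.0)(0.0437) = −1.835 N·m.
Net torque τ = 4.556 N·m.
α = τ/I = 4.556/0.01010 = 450.9 rad/s².

α ≈ 451 rad/s², anticlockwise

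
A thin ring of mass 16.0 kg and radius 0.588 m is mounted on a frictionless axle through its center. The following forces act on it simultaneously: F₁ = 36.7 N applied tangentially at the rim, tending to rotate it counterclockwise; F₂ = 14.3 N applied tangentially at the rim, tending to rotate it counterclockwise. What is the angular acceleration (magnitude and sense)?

α ≈ 5.42 rad/s², counterclockwise

I = MR² = (16.0)(0.588)² = 5.532 kg·m².
Taking counterclockwise as positive: τ₁ = +(36.7)(0.588) = +21.58 N·m; τ₂ = +(14.3)(0.588) = +8.408 N·m.
Net torque τ = 29.99 N·m.
α = τ/I = 29.99/5.532 = 5.421 rad/s².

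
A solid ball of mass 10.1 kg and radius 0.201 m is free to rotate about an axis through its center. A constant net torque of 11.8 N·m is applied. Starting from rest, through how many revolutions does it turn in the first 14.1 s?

I = (2/5)MR² = (2/5)(10.1)(0.201)² = 0.1632 kg·m².
α = τ/I = 11.8/0.1632 = 72.30 rad/s².
θ = ½αt² = ½(72.30)(14.1)² = 7186 rad.
Revolutions = θ/(2π) = 1144.

≈ 1140 revolutions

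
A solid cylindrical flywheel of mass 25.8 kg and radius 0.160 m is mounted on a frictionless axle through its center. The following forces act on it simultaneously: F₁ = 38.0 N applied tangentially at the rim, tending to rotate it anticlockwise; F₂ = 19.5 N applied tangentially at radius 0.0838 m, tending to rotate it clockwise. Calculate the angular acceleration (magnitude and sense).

I = ½MR² = (1/2)(25.8)(0.160)² = 0.3302 kg·m².
Taking anticlockwise as positive: τ₁ = +(38.0)(0.160) = +6.080 N·m; τ₂ = −(19.5)(0.0838) = −1.634 N·m.
Net torque τ = 4.446 N·m.
α = τ/I = 4.446/0.3302 = 13.46 rad/s².

α ≈ 13.5 rad/s², anticlockwise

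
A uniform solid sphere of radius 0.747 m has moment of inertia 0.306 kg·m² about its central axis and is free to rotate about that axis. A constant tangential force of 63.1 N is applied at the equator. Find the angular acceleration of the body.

τ = F R = (63.1)(0.747) = 47.14 N·m.
From τ = Iα: α = 47.14/0.3060 = 154.0 rad/s².

α ≈ 154 rad/s²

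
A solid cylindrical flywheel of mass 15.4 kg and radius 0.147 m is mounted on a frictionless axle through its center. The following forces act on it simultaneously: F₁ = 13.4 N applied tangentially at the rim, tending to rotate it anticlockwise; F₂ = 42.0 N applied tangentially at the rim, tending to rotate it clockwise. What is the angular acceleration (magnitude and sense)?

α ≈ 25.3 rad/s², clockwise

I = ½MR² = (1/2)(15.4)(0.147)² = 0.1664 kg·m².
Taking anticlockwise as positive: τ₁ = +(13.4)(0.147) = +1.970 N·m; τ₂ = −(42.0)(0.147) = −6.174 N·m.
Net torque τ = -4.204 N·m.
α = τ/I = -4.204/0.1664 = -25.27 rad/s².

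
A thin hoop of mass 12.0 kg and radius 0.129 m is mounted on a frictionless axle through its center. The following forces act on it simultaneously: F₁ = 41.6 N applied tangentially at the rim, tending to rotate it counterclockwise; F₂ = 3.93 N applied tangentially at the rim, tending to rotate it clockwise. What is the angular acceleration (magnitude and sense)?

α ≈ 24.3 rad/s², counterclockwise

I = MR² = (12.0)(0.129)² = 0.1997 kg·m².
Taking counterclockwise as positive: τ₁ = +(41.6)(0.129) = +5.366 N·m; τ₂ = −(3.93)(0.129) = −0.5070 N·m.
Net torque τ = 4.859 N·m.
α = τ/I = 4.859/0.1997 = 24.33 rad/s².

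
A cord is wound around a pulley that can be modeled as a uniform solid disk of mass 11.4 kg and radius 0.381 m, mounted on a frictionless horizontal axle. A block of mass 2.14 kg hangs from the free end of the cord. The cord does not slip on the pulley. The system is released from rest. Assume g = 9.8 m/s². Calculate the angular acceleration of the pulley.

α ≈ 7.02 rad/s²

I = ½MR² = (1/2)(11.4)(0.381)² = 0.8274 kg·m².
Block: mg − T = ma. Pulley: TR = Iα. No-slip: a = αR, so T = (I/R²)a = 5.700·a.
Then mg = (m + 5.700)a, so a = (2.14)(9.8)/(2.14 + 5.700) = 2.675 m/s².
α = a/R = 2.675/0.381 = 7.021 rad/s².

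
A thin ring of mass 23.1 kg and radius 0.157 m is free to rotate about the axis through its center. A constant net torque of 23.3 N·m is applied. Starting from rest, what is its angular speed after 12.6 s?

ω ≈ 516 rad/s

I = MR² = (23.1)(0.157)² = 0.5694 kg·m².
α = τ/I = 23.3/0.5694 = 40.92 rad/s².
ω = ω₀ + αt = 0 + (40.92)(12.6) = 515.6 rad/s.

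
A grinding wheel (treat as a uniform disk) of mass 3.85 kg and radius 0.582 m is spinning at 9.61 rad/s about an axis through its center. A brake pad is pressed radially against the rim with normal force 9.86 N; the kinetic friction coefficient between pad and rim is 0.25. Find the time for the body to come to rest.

t ≈ 4.37 s

I = ½MR² = (1/2)(3.85)(0.582)² = 0.6520 kg·m².
Friction force f = μN = (0.25)(9.86) = 2.465 N at the rim; torque magnitude τ = fR = 1.435 N·m, opposing ω.
|α| = τ/I = 1.435/0.6520 = 2.200 rad/s² (deceleration).
0 = ω₀ − |α|t ⇒ t = ω₀/|α| = 9.61/2.200 = 4.368 s.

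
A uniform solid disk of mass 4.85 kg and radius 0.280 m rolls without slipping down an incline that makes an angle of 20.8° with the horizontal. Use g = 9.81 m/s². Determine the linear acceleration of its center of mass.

Translation along the incline: Mg sinθ − f = Ma.
Rotation about the center: fR = Iα with I = ½MR². No-slip gives a = αR, so f = (I/R²)a = (1/2)M a.
Substituting: Mg sinθ = (1 + 0.5000)Ma, so a = g sinθ/(1 + 0.5000) = (9.81) sin 20.8° / 1.500 = 2.322 m/s².

a ≈ 2.32 m/s²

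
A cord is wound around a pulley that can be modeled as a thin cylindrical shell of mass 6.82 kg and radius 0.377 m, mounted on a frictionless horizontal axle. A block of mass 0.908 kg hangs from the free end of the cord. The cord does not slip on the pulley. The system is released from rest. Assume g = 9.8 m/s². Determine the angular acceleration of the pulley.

α ≈ 3.05 rad/s²

I = MR² = (6.82)(0.377)² = 0.9693 kg·m².
Block: mg − T = ma. Pulley: TR = Iα. No-slip: a = αR, so T = (I/R²)a = 6.820·a.
Then mg = (m + 6.820)a, so a = (0.908)(9.8)/(0.908 + 6.820) = 1.151 m/s².
α = a/R = 1.151/0.377 = 3.054 rad/s².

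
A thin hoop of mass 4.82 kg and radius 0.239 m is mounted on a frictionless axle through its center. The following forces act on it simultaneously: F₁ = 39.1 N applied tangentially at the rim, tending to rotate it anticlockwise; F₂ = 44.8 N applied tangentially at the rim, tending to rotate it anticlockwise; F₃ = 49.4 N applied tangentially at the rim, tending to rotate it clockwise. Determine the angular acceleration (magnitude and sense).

α ≈ 29.9 rad/s², anticlockwise

I = MR² = (4.82)(0.239)² = 0.2753 kg·m².
Taking anticlockwise as positive: τ₁ = +(39.1)(0.239) = +9.345 N·m; τ₂ = +(44.8)(0.239) = +10.71 N·m; τ₃ = −(49.4)(0.239) = −11.81 N·m.
Net torque τ = 8.245 N·m.
α = τ/I = 8.245/0.2753 = 29.95 rad/s².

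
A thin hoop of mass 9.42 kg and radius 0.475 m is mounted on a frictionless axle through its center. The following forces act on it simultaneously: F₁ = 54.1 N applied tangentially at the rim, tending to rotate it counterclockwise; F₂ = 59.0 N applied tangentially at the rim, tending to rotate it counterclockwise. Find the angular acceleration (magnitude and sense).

I = MR² = (9.42)(0.475)² = 2.125 kg·m².
Taking counterclockwise as positive: τ₁ = +(54.1)(0.475) = +25.70 N·m; τ₂ = +(59.0)(0.475) = +28.02 N·m.
Net torque τ = 53.72 N·m.
α = τ/I = 53.72/2.125 = 25.28 rad/s².

α ≈ 25.3 rad/s², counterclockwise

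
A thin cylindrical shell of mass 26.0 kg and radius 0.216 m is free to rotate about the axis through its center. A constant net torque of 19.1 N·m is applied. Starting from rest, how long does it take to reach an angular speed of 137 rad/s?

I = MR² = (26.0)(0.216)² = 1.213 kg·m².
α = τ/I = 19.1/1.213 = 15.75 rad/s².
ω = αt ⇒ t = ω/α = 137/15.75 = 8.701 s.

t ≈ 8.70 s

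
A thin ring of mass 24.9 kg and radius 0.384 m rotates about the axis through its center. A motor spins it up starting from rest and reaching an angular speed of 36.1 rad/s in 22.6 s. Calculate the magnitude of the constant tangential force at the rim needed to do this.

I = MR² = (24.9)(0.384)² = 3.672 kg·m².
α = Δω/Δt = (36.1 − 0)/22.6 = 1.597 rad/s².
The required torque is τ = Iα = (3.672)(1.597) = 5.865 N·m.
A tangential force at the rim gives τ = FR, so F = τ/R = 5.865/0.384 = 15.27 N.

F ≈ 15.3 N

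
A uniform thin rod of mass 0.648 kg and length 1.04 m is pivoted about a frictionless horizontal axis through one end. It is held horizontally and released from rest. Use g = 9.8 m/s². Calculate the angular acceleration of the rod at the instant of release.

About the pivot, I = (1/3)ML² = (1/3)(0.648)(1.04)² = 0.2336 kg·m².
The weight acts at the center, a distance L/2 = 0.5200 m from the pivot; τ = Mg(L/2) = 3.302 N·m.
α = τ/I = 3.302/0.2336 = 14.13 rad/s².
(Equivalently α = (3g/(2L)) = 14.13 rad/s².)

α ≈ 14.1 rad/s²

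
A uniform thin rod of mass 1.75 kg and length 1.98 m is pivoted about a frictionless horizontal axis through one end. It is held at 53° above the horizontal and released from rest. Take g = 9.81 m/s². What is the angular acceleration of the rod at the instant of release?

About the pivot, I = (1/3)ML² = (1/3)(1.75)(1.98)² = 2.287 kg·m².
The weight acts at the center, a distance L/2 = 0.9900 m from the pivot; τ = Mg(L/2) cos 53° = 10.23 N·m.
α = τ/I = 10.23/2.287 = 4.473 rad/s².

α ≈ 4.47 rad/s²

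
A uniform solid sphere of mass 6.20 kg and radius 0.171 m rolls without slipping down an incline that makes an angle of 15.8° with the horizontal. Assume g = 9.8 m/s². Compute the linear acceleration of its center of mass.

a ≈ 1.91 m/s²

Translation along the incline: Mg sinθ − f = Ma.
Rotation about the center: fR = Iα with I = (2/5)MR². No-slip gives a = αR, so f = (I/R²)a = (2/5)M a.
Substituting: Mg sinθ = (1 + 0.4000)Ma, so a = g sinθ/(1 + 0.4000) = (9.8) sin 15.8° / 1.400 = 1.906 m/s².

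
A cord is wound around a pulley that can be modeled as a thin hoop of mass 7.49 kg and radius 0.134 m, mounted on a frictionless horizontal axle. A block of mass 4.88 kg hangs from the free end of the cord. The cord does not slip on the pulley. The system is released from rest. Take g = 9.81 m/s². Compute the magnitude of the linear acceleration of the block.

a ≈ 3.87 m/s²

I = MR² = (7.49)(0.134)² = 0.1345 kg·m².
Block: mg − T = ma. Pulley: TR = Iα. No-slip: a = αR, so T = (I/R²)a = 7.490·a.
Then mg = (m + 7.490)a, so a = (4.88)(9.81)/(4.88 + 7.490) = 3.870 m/s².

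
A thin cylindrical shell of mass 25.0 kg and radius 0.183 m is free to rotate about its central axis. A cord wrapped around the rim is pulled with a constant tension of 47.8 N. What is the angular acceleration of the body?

I = MR² = (25.0)(0.183)² = 0.8372 kg·m².
τ = F R = (47.8)(0.183) = 8.747 N·m.
Newton's second law for rotation, τ = Iα, gives α = τ/I = 8.747/0.8372 = 10.45 rad/s².

α ≈ 10.4 rad/s²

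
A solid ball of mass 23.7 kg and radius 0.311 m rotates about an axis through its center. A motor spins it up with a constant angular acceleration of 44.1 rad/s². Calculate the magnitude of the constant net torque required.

τ ≈ 40.4 N·m

I = (2/5)MR² = (2/5)(23.7)(0.311)² = 0.9169 kg·m².
τ = Iα = (0.9169)(44.10) = 40.44 N·m.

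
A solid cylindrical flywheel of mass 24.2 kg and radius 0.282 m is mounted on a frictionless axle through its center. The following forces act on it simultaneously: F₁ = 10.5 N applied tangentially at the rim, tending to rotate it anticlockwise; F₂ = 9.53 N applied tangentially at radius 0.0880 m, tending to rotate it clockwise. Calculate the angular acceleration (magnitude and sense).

α ≈ 2.21 rad/s², anticlockwise

I = ½MR² = (1/2)(24.2)(0.282)² = 0.9622 kg·m².
Taking anticlockwise as positive: τ₁ = +(10.5)(0.282) = +2.961 N·m; τ₂ = −(9.53)(0.0880) = −0.8386 N·m.
Net torque τ = 2.122 N·m.
α = τ/I = 2.122/0.9622 = 2.206 rad/s².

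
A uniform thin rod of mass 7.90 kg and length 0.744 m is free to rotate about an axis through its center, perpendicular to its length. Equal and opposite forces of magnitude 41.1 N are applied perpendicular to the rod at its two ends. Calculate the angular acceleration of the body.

α ≈ 83.9 rad/s²

I = (1/12)ML² = (1/12)(7.90)(0.744)² = 0.3644 kg·m².
The couple gives τ = F·(L/2) + F·(L/2) = F L = (41.1)(0.744) = 30.58 N·m.
Newton's second law for rotation, τ = Iα, gives α = τ/I = 30.58/0.3644 = 83.91 rad/s².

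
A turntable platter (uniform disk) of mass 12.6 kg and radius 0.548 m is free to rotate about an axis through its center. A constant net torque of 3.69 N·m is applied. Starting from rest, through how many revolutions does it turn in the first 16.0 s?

I = ½MR² = (1/2)(12.6)(0.548)² = 1.892 kg·m².
α = τ/I = 3.69/1.892 = 1.950 rad/s².
θ = ½αt² = ½(1.950)(16.0)² = 249.7 rad.
Revolutions = θ/(2π) = 39.73.

≈ 39.7 revolutions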